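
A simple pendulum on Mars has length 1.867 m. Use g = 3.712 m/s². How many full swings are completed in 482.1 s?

T = 2π√(L/g) = 2π√(1.867/3.712) = 4.4560 s.
Number of complete oscillations = ⌊482.1/4.4560⌋ = ⌊108.19⌋ = 108.

108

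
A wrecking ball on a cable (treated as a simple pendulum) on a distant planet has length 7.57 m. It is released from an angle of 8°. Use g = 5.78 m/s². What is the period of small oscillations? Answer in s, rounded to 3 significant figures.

7.19 s

T = 2π√(L/g) = 2π√(7.57/5.78) = 2π × 1.144 = 7.19 s.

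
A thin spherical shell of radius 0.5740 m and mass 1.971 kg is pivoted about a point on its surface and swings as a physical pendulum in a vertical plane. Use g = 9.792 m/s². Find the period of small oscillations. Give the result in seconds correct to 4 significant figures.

1.964 s

I_cm = (2/3)mr² = 0.43293 kg·m². The pivot is at distance d = 0.5740 m from the centre of mass.
By the parallel-axis theorem, I = I_cm + md² = 0.43293 + 0.64940 = 1.0823 kg·m².
T = 2π√(I/(mgd)) = 2π√(1.0823/(1.971 × 9.792 × 0.5740)) = 1.964 s.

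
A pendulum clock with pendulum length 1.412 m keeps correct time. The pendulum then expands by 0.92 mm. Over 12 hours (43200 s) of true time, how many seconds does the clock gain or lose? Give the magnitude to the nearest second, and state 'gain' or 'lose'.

lose 14 s

T ∝ √L, so T'/T = √(1.41292/1.412) = 1.00033.
In 43200 s of true time the clock registers 43200/1.00033 = 43185.9 s, so it loses 14 s.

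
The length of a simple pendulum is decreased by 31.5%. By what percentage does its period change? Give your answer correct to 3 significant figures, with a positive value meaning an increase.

-17.2%

T ∝ √L, so T'/T = √(0.6850) = 0.8276.
Percentage change in T = (0.8276 − 1) × 100% = -17.2%.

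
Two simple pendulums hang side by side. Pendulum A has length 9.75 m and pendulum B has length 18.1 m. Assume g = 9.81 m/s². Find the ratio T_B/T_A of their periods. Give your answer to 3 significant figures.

T ∝ √L, so T_B/T_A = √(L_B/L_A) = √(18.1/9.75) = 1.36.

1.36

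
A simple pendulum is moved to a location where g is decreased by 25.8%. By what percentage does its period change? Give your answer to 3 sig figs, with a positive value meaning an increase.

T ∝ 1/√g, so T'/T = 1/√(0.7420) = 1.161.
Percentage change in T = (1.161 − 1) × 100% = 16.1%.

16.1%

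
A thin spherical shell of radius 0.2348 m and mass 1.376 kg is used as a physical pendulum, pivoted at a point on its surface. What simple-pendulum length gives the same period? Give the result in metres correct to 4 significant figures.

The equivalent simple-pendulum length is L_eq = I/(md), where I is about the pivot and d = 0.23480 m.
I_cm = (2/3)mR² = 0.050574 kg·m², so I = I_cm + md² = 0.050574 + 0.075860 = 0.12643 kg·m².
L_eq = 0.12643/(1.376 × 0.23480) = 0.3913 m.

0.3913 m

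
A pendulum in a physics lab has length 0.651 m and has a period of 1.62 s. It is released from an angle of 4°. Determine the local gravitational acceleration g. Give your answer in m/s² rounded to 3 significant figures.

9.79 m/s²

From T = 2π√(L/g), g = 4π²L/T² = 4π² × 0.651/1.620² = 9.79 m/s².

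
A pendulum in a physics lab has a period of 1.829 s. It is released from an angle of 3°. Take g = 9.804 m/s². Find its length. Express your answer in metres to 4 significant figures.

0.8308 m

From T = 2π√(L/g), L = gT²/(4π²) = 9.804 × 1.8290²/(4π²) = 0.8308 m.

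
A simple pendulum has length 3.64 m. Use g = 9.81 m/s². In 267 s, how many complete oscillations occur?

69

T = 2π√(L/g) = 2π√(3.64/9.81) = 3.827 s.
Number of complete oscillations = ⌊267/3.827⌋ = ⌊69.76⌋ = 69.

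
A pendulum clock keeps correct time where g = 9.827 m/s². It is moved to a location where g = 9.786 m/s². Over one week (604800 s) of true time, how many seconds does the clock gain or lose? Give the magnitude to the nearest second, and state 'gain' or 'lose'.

The clock's period scales as T ∝ 1/√g, so T'/T = √(9.827/9.786) = 1.00209.
In 604800 s of true time the clock registers 604800/1.00209 = 603537.0 s, so it loses 1263 s.

lose 1263 s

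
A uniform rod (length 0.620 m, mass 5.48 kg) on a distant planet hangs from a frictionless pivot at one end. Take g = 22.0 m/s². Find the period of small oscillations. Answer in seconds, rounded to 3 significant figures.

For a physical pendulum T = 2π√(I/(mgd)), with d = 0.3100 m from pivot to centre of mass.
I_cm = mL²/12 = 5.48 × 0.620²/12 = 0.1755 kg·m²; I = I_cm + md² = 0.1755 + 5.48 × 0.3100² = 0.7022 kg·m².
T = 2π√(0.7022/(5.48 × 22.0 × 0.3100)) = 0.861 s.

0.861 s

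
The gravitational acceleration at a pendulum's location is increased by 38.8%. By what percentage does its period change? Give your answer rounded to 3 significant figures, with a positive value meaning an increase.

T ∝ 1/√g, so T'/T = 1/√(1.388) = 0.8488.
Percentage change in T = (0.8488 − 1) × 100% = -15.1%.

-15.1%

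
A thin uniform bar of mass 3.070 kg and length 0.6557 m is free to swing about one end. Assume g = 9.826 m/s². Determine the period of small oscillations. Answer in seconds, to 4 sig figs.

For a physical pendulum T = 2π√(I/(mgd)), with d = 0.32785 m from pivot to centre of mass.
I_cm = mL²/12 = 3.070 × 0.6557²/12 = 0.10999 kg·m²; I = I_cm + md² = 0.10999 + 3.070 × 0.32785² = 0.43997 kg·m².
T = 2π√(0.43997/(3.070 × 9.826 × 0.32785)) = 1.325 s.

1.325 s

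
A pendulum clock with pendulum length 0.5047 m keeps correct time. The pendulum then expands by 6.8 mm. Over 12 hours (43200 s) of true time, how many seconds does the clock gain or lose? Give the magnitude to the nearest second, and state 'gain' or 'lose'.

lose 288 s

T ∝ √L, so T'/T = √(0.51150/0.5047) = 1.00671.
In 43200 s of true time the clock registers 43200/1.00671 = 42911.9 s, so it loses 288 s.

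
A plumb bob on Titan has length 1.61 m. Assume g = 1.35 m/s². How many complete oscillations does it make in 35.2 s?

5

T = 2π√(L/g) = 2π√(1.61/1.35) = 6.862 s.
Number of complete oscillations = ⌊35.2/6.862⌋ = ⌊5.130⌋ = 5.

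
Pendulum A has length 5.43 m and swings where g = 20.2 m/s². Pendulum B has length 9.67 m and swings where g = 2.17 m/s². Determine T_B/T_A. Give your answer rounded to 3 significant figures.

4.07

T = 2π√(L/g), so T_B/T_A = √((L_B/g_B)/(L_A/g_A)) = √((9.67/2.17)/(5.43/20.2)) = 4.07.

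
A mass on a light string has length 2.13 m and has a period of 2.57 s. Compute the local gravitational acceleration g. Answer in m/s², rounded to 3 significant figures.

12.7 m/s²

From T = 2π√(L/g), g = 4π²L/T² = 4π² × 2.13/2.570² = 12.7 m/s².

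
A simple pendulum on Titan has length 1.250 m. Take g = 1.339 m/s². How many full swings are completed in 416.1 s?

T = 2π√(L/g) = 2π√(1.250/1.339) = 6.0708 s.
Number of complete oscillations = ⌊416.1/6.0708⌋ = ⌊68.541⌋ = 68.

68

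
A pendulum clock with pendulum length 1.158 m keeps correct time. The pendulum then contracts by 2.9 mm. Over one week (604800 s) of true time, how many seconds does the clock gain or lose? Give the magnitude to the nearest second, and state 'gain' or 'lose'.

gain 759 s

T ∝ √L, so T'/T = √(1.15510/1.158) = 0.998747.
In 604800 s of true time the clock registers 604800/0.998747 = 605558.7 s, so it gains 759 s.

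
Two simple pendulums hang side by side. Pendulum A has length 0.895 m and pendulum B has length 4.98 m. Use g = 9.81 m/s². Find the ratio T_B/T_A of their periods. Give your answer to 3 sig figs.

2.36

T ∝ √L, so T_B/T_A = √(L_B/L_A) = √(4.98/0.895) = 2.36.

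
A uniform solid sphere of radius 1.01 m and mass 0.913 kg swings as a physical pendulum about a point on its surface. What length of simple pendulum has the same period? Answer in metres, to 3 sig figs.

The equivalent simple-pendulum length is L_eq = I/(md), where I is about the pivot and d = 1.010 m.
I_cm = (2/5)mR² = 0.3725 kg·m², so I = I_cm + md² = 0.3725 + 0.9314 = 1.304 kg·m².
L_eq = 1.304/(0.913 × 1.010) = 1.41 m.

1.41 m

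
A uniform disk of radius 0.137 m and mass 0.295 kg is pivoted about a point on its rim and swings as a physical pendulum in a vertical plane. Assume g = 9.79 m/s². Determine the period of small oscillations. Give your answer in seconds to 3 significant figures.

0.910 s

I_cm = ½mr² = 0.002768 kg·m². The pivot is at distance d = 0.137 m from the centre of mass.
By the parallel-axis theorem, I = I_cm + md² = 0.002768 + 0.005537 = 0.008305 kg·m².
T = 2π√(I/(mgd)) = 2π√(0.008305/(0.295 × 9.79 × 0.137)) = 0.910 s.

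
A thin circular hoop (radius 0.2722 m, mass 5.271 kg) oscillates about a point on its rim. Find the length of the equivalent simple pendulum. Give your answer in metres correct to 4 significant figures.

0.5444 m

The equivalent simple-pendulum length is L_eq = I/(md), where I is about the pivot and d = 0.27220 m.
I_cm = mR² = 0.39054 kg·m², so I = I_cm + md² = 0.39054 + 0.39054 = 0.78109 kg·m².
L_eq = 0.78109/(5.271 × 0.27220) = 0.5444 m.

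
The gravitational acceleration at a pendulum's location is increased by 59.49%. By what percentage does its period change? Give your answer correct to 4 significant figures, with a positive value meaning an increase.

-20.82%

T ∝ 1/√g, so T'/T = 1/√(1.5949) = 0.79183.
Percentage change in T = (0.79183 − 1) × 100% = -20.82%.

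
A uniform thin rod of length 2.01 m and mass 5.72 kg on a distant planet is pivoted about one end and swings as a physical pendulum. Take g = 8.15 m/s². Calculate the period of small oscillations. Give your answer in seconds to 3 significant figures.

For a physical pendulum T = 2π√(I/(mgd)), with d = 1.005 m from pivot to centre of mass.
I_cm = mL²/12 = 5.72 × 2.01²/12 = 1.926 kg·m²; I = I_cm + md² = 1.926 + 5.72 × 1.005² = 7.703 kg·m².
T = 2π√(7.703/(5.72 × 8.15 × 1.005)) = 2.55 s.

2.55 s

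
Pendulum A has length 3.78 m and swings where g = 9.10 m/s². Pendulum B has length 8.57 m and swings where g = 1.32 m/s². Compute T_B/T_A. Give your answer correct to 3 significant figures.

3.95

T = 2π√(L/g), so T_B/T_A = √((L_B/g_B)/(L_A/g_A)) = √((8.57/1.32)/(3.78/9.10)) = 3.95.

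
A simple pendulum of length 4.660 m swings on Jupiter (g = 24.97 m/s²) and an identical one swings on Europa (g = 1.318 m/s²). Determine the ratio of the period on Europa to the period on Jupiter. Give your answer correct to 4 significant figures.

4.353

T ∝ 1/√g, so T₂/T₁ = √(g₁/g₂) = √(24.97/1.318) = 4.353.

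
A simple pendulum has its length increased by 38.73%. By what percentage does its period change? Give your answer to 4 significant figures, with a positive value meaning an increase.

17.78%

T ∝ √L, so T'/T = √(1.3873) = 1.1778.
Percentage change in T = (1.1778 − 1) × 100% = 17.78%.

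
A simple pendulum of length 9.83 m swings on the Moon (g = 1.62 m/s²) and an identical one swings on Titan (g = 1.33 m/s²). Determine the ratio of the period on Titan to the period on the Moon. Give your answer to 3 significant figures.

T ∝ 1/√g, so T₂/T₁ = √(g₁/g₂) = √(1.62/1.33) = 1.10.

1.10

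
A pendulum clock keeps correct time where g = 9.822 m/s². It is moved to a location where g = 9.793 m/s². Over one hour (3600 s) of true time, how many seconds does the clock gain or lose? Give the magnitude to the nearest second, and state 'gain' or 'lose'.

lose 5 s

The clock's period scales as T ∝ 1/√g, so T'/T = √(9.822/9.793) = 1.00148.
In 3600 s of true time the clock registers 3600/1.00148 = 3594.7 s, so it loses 5 s.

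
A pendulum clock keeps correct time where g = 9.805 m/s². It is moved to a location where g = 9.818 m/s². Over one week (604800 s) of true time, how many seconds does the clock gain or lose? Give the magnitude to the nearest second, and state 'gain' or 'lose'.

The clock's period scales as T ∝ 1/√g, so T'/T = √(9.805/9.818) = 0.999338.
In 604800 s of true time the clock registers 604800/0.999338 = 605200.8 s, so it gains 401 s.

gain 401 s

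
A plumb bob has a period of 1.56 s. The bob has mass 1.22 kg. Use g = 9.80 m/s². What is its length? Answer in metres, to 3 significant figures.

From T = 2π√(L/g), L = gT²/(4π²) = 9.80 × 1.560²/(4π²) = 0.604 m.

0.604 m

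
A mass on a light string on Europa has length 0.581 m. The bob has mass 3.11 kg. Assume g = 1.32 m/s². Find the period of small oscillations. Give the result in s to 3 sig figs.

4.17 s

T = 2π√(L/g) = 2π√(0.581/1.32) = 2π × 0.6634 = 4.17 s.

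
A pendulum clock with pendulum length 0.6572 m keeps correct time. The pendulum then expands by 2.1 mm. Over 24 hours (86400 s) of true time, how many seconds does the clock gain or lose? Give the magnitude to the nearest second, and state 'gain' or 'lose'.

lose 138 s

T ∝ √L, so T'/T = √(0.65930/0.6572) = 1.00160.
In 86400 s of true time the clock registers 86400/1.00160 = 86262.3 s, so it loses 138 s.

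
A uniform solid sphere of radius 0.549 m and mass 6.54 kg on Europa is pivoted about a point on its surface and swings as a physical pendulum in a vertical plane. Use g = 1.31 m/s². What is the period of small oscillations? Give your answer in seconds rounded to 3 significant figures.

I_cm = (2/5)mr² = 0.7885 kg·m². The pivot is at distance d = 0.549 m from the centre of mass.
By the parallel-axis theorem, I = I_cm + md² = 0.7885 + 1.971 = 2.760 kg·m².
T = 2π√(I/(mgd)) = 2π√(2.760/(6.54 × 1.31 × 0.549)) = 4.81 s.

4.81 s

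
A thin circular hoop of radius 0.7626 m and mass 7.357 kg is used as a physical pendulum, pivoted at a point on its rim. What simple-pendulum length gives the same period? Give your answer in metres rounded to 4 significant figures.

The equivalent simple-pendulum length is L_eq = I/(md), where I is about the pivot and d = 0.76260 m.
I_cm = mR² = 4.2785 kg·m², so I = I_cm + md² = 4.2785 + 4.2785 = 8.5571 kg·m².
L_eq = 8.5571/(7.357 × 0.76260) = 1.525 m.

1.525 m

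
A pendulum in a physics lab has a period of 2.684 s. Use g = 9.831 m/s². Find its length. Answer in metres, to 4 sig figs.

From T = 2π√(L/g), L = gT²/(4π²) = 9.831 × 2.6840²/(4π²) = 1.794 m.

1.794 m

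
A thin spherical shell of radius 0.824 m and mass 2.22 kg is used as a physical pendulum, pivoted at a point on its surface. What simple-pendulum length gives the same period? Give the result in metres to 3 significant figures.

The equivalent simple-pendulum length is L_eq = I/(md), where I is about the pivot and d = 0.8240 m.
I_cm = (2/3)mR² = 1.005 kg·m², so I = I_cm + md² = 1.005 + 1.507 = 2.512 kg·m².
L_eq = 2.512/(2.22 × 0.8240) = 1.37 m.

1.37 m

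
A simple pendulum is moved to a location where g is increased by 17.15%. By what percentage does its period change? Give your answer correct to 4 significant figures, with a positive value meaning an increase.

-7.609%

T ∝ 1/√g, so T'/T = 1/√(1.1715) = 0.92391.
Percentage change in T = (0.92391 − 1) × 100% = -7.609%.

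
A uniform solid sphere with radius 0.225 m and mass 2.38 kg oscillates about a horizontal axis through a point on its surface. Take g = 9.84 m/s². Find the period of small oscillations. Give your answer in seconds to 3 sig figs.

1.12 s

I_cm = (2/5)mr² = 0.04820 kg·m². The pivot is at distance d = 0.225 m from the centre of mass.
By the parallel-axis theorem, I = I_cm + md² = 0.04820 + 0.1205 = 0.1687 kg·m².
T = 2π√(I/(mgd)) = 2π√(0.1687/(2.38 × 9.84 × 0.225)) = 1.12 s.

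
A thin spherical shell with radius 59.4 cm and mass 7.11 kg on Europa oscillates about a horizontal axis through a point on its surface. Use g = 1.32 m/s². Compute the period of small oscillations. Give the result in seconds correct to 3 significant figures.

5.44 s

I_cm = (2/3)mr² = 1.672 kg·m². The pivot is at distance d = 0.594 m from the centre of mass.
By the parallel-axis theorem, I = I_cm + md² = 1.672 + 2.509 = 4.181 kg·m².
T = 2π√(I/(mgd)) = 2π√(4.181/(7.11 × 1.32 × 0.594)) = 5.44 s.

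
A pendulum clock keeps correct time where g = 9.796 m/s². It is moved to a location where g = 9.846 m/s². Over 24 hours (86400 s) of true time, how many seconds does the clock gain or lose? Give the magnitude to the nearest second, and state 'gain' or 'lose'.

gain 220 s

The clock's period scales as T ∝ 1/√g, so T'/T = √(9.796/9.846) = 0.997458.
In 86400 s of true time the clock registers 86400/0.997458 = 86620.2 s, so it gains 220 s.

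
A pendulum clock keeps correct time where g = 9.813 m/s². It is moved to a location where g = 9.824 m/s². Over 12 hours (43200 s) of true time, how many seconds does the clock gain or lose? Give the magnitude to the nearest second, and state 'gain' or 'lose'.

gain 24 s

The clock's period scales as T ∝ 1/√g, so T'/T = √(9.813/9.824) = 0.999440.
In 43200 s of true time the clock registers 43200/0.999440 = 43224.2 s, so it gains 24 s.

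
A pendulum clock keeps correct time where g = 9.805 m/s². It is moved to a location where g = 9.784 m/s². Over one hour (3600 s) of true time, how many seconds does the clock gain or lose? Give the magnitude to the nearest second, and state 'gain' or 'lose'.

The clock's period scales as T ∝ 1/√g, so T'/T = √(9.805/9.784) = 1.00107.
In 3600 s of true time the clock registers 3600/1.00107 = 3596.1 s, so it loses 4 s.

lose 4 s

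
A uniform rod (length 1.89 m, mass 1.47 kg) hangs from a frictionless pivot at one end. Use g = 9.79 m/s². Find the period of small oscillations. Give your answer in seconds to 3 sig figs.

For a physical pendulum T = 2π√(I/(mgd)), with d = 0.9450 m from pivot to centre of mass.
I_cm = mL²/12 = 1.47 × 1.89²/12 = 0.4376 kg·m²; I = I_cm + md² = 0.4376 + 1.47 × 0.9450² = 1.750 kg·m².
T = 2π√(1.750/(1.47 × 9.79 × 0.9450)) = 2.25 s.

2.25 s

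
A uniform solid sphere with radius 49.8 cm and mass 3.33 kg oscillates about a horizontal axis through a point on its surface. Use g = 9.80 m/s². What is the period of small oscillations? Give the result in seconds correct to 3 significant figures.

1.68 s

I_cm = (2/5)mr² = 0.3303 kg·m². The pivot is at distance d = 0.498 m from the centre of mass.
By the parallel-axis theorem, I = I_cm + md² = 0.3303 + 0.8259 = 1.156 kg·m².
T = 2π√(I/(mgd)) = 2π√(1.156/(3.33 × 9.80 × 0.498)) = 1.68 s.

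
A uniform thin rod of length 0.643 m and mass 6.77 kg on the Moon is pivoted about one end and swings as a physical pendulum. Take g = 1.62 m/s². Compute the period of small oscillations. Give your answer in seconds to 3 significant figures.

For a physical pendulum T = 2π√(I/(mgd)), with d = 0.3215 m from pivot to centre of mass.
I_cm = mL²/12 = 6.77 × 0.643²/12 = 0.2333 kg·m²; I = I_cm + md² = 0.2333 + 6.77 × 0.3215² = 0.9330 kg·m².
T = 2π√(0.9330/(6.77 × 1.62 × 0.3215)) = 3.23 s.

3.23 s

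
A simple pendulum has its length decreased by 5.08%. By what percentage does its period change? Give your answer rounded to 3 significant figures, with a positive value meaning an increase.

T ∝ √L, so T'/T = √(0.9492) = 0.9743.
Percentage change in T = (0.9743 − 1) × 100% = -2.57%.

-2.57%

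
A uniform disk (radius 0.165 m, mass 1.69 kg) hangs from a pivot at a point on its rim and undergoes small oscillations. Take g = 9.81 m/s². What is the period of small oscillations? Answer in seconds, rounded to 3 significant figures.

0.998 s

I_cm = ½mr² = 0.02301 kg·m². The pivot is at distance d = 0.165 m from the centre of mass.
By the parallel-axis theorem, I = I_cm + md² = 0.02301 + 0.04601 = 0.06902 kg·m².
T = 2π√(I/(mgd)) = 2π√(0.06902/(1.69 × 9.81 × 0.165)) = 0.998 s.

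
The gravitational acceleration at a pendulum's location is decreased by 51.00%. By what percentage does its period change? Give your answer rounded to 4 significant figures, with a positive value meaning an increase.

T ∝ 1/√g, so T'/T = 1/√(0.49000) = 1.4286.
Percentage change in T = (1.4286 − 1) × 100% = 42.86%.

42.86%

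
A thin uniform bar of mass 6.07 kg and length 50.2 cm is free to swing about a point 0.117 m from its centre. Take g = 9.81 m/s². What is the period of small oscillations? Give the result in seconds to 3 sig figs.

1.09 s

For a physical pendulum T = 2π√(I/(mgd)), with d = 0.1170 m from pivot to centre of mass.
I_cm = mL²/12 = 6.07 × 0.502²/12 = 0.1275 kg·m²; I = I_cm + md² = 0.1275 + 6.07 × 0.1170² = 0.2106 kg·m².
T = 2π√(0.2106/(6.07 × 9.81 × 0.1170)) = 1.09 s.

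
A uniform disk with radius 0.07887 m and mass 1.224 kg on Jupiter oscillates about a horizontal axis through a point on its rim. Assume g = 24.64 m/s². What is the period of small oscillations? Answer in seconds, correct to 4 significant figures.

I_cm = ½mr² = 0.0038069 kg·m². The pivot is at distance d = 0.07887 m from the centre of mass.
By the parallel-axis theorem, I = I_cm + md² = 0.0038069 + 0.0076139 = 0.011421 kg·m².
T = 2π√(I/(mgd)) = 2π√(0.011421/(1.224 × 24.64 × 0.07887)) = 0.4354 s.

0.4354 s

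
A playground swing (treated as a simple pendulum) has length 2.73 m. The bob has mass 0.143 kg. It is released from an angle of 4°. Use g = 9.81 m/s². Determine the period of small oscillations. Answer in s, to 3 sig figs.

T = 2π√(L/g) = 2π√(2.73/9.81) = 2π × 0.5275 = 3.31 s.

3.31 s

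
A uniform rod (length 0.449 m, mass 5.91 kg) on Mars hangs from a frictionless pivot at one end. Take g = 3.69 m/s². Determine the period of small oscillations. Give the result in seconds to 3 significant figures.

For a physical pendulum T = 2π√(I/(mgd)), with d = 0.2245 m from pivot to centre of mass.
I_cm = mL²/12 = 5.91 × 0.449²/12 = 0.09929 kg·m²; I = I_cm + md² = 0.09929 + 5.91 × 0.2245² = 0.3972 kg·m².
T = 2π√(0.3972/(5.91 × 3.69 × 0.2245)) = 1.79 s.

1.79 s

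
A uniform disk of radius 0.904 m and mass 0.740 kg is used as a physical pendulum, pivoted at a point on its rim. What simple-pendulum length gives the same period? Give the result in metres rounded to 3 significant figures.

The equivalent simple-pendulum length is L_eq = I/(md), where I is about the pivot and d = 0.9040 m.
I_cm = ½mR² = 0.3024 kg·m², so I = I_cm + md² = 0.3024 + 0.6047 = 0.9071 kg·m².
L_eq = 0.9071/(0.740 × 0.9040) = 1.36 m.

1.36 m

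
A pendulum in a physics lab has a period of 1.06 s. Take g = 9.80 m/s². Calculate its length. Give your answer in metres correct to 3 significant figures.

From T = 2π√(L/g), L = gT²/(4π²) = 9.80 × 1.060²/(4π²) = 0.279 m.

0.279 m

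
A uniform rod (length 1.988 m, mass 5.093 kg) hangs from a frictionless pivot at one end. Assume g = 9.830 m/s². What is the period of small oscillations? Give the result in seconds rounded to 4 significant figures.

2.307 s

For a physical pendulum T = 2π√(I/(mgd)), with d = 0.99400 m from pivot to centre of mass.
I_cm = mL²/12 = 5.093 × 1.988²/12 = 1.6774 kg·m²; I = I_cm + md² = 1.6774 + 5.093 × 0.99400² = 6.7094 kg·m².
T = 2π√(6.7094/(5.093 × 9.830 × 0.99400)) = 2.307 s.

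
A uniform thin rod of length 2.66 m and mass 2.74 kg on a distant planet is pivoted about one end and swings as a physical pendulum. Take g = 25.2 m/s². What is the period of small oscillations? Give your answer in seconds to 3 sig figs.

For a physical pendulum T = 2π√(I/(mgd)), with d = 1.330 m from pivot to centre of mass.
I_cm = mL²/12 = 2.74 × 2.66²/12 = 1.616 kg·m²; I = I_cm + md² = 1.616 + 2.74 × 1.330² = 6.462 kg·m².
T = 2π√(6.462/(2.74 × 25.2 × 1.330)) = 1.67 s.

1.67 s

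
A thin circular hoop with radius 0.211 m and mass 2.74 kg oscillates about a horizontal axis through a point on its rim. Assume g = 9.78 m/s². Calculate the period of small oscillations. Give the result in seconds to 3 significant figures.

1.31 s

I_cm = mr² = 0.1220 kg·m². The pivot is at distance d = 0.211 m from the centre of mass.
By the parallel-axis theorem, I = I_cm + md² = 0.1220 + 0.1220 = 0.2440 kg·m².
T = 2π√(I/(mgd)) = 2π√(0.2440/(2.74 × 9.78 × 0.211)) = 1.31 s.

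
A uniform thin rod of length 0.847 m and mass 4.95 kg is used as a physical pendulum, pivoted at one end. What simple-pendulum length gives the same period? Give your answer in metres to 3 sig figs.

0.565 m

The equivalent simple-pendulum length is L_eq = I/(md), where I is about the pivot and d = 0.4235 m.
I_cm = (1/12)mL² = 0.2959 kg·m², so I = I_cm + md² = 0.2959 + 0.8878 = 1.184 kg·m².
L_eq = 1.184/(4.95 × 0.4235) = 0.565 m.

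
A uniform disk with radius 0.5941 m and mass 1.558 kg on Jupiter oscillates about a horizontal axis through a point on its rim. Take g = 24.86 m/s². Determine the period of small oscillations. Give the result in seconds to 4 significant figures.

1.190 s

I_cm = ½mr² = 0.27495 kg·m². The pivot is at distance d = 0.5941 m from the centre of mass.
By the parallel-axis theorem, I = I_cm + md² = 0.27495 + 0.54990 = 0.82486 kg·m².
T = 2π√(I/(mgd)) = 2π√(0.82486/(1.558 × 24.86 × 0.5941)) = 1.190 s.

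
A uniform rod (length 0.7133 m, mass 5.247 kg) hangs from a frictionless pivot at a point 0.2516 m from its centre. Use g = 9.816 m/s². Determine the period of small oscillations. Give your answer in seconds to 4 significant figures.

For a physical pendulum T = 2π√(I/(mgd)), with d = 0.25160 m from pivot to centre of mass.
I_cm = mL²/12 = 5.247 × 0.7133²/12 = 0.22247 kg·m²; I = I_cm + md² = 0.22247 + 5.247 × 0.25160² = 0.55462 kg·m².
T = 2π√(0.55462/(5.247 × 9.816 × 0.25160)) = 1.300 s.

1.300 s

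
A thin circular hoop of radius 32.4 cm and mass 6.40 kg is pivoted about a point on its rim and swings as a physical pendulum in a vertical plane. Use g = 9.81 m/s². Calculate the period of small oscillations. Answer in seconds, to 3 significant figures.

1.61 s

I_cm = mr² = 0.6718 kg·m². The pivot is at distance d = 0.324 m from the centre of mass.
By the parallel-axis theorem, I = I_cm + md² = 0.6718 + 0.6718 = 1.344 kg·m².
T = 2π√(I/(mgd)) = 2π√(1.344/(6.40 × 9.81 × 0.324)) = 1.61 s.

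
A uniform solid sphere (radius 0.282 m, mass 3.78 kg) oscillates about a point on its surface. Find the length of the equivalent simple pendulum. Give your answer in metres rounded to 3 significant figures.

The equivalent simple-pendulum length is L_eq = I/(md), where I is about the pivot and d = 0.2820 m.
I_cm = (2/5)mR² = 0.1202 kg·m², so I = I_cm + md² = 0.1202 + 0.3006 = 0.4208 kg·m².
L_eq = 0.4208/(3.78 × 0.2820) = 0.395 m.

0.395 m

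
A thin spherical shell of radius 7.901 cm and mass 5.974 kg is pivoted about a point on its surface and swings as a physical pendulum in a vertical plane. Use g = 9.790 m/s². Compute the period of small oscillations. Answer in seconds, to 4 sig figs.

0.7287 s

I_cm = (2/3)mr² = 0.024862 kg·m². The pivot is at distance d = 0.07901 m from the centre of mass.
By the parallel-axis theorem, I = I_cm + md² = 0.024862 + 0.037293 = 0.062155 kg·m².
T = 2π√(I/(mgd)) = 2π√(0.062155/(5.974 × 9.790 × 0.07901)) = 0.7287 s.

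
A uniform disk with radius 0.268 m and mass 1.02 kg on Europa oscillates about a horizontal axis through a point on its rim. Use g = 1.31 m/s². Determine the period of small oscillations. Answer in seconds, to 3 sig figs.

I_cm = ½mr² = 0.03663 kg·m². The pivot is at distance d = 0.268 m from the centre of mass.
By the parallel-axis theorem, I = I_cm + md² = 0.03663 + 0.07326 = 0.1099 kg·m².
T = 2π√(I/(mgd)) = 2π√(0.1099/(1.02 × 1.31 × 0.268)) = 3.48 s.

3.48 s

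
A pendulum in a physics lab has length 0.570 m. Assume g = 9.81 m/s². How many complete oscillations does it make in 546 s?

T = 2π√(L/g) = 2π√(0.570/9.81) = 1.515 s.
Number of complete oscillations = ⌊546/1.515⌋ = ⌊360.5⌋ = 360.

360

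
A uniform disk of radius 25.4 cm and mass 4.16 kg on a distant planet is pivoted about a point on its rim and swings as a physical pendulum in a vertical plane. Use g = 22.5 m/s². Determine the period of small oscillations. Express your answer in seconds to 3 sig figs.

0.818 s

I_cm = ½mr² = 0.1342 kg·m². The pivot is at distance d = 0.254 m from the centre of mass.
By the parallel-axis theorem, I = I_cm + md² = 0.1342 + 0.2684 = 0.4026 kg·m².
T = 2π√(I/(mgd)) = 2π√(0.4026/(4.16 × 22.5 × 0.254)) = 0.818 s.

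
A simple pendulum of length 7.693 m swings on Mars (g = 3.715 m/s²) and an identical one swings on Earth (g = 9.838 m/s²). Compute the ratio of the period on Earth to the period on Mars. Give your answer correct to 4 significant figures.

T ∝ 1/√g, so T₂/T₁ = √(g₁/g₂) = √(3.715/9.838) = 0.6145.

0.6145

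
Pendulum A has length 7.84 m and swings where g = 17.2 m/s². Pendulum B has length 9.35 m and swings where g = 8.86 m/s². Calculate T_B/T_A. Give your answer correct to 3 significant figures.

T = 2π√(L/g), so T_B/T_A = √((L_B/g_B)/(L_A/g_A)) = √((9.35/8.86)/(7.84/17.2)) = 1.52.

1.52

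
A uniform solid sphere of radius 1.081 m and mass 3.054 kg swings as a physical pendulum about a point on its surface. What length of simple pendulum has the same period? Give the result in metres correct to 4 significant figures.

1.513 m

The equivalent simple-pendulum length is L_eq = I/(md), where I is about the pivot and d = 1.0810 m.
I_cm = (2/5)mR² = 1.4275 kg·m², so I = I_cm + md² = 1.4275 + 3.5688 = 4.9963 kg·m².
L_eq = 4.9963/(3.054 × 1.0810) = 1.513 m.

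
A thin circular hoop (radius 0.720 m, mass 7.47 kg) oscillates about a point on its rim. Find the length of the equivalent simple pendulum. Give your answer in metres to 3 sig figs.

The equivalent simple-pendulum length is L_eq = I/(md), where I is about the pivot and d = 0.7200 m.
I_cm = mR² = 3.872 kg·m², so I = I_cm + md² = 3.872 + 3.872 = 7.745 kg·m².
L_eq = 7.745/(7.47 × 0.7200) = 1.44 m.

1.44 m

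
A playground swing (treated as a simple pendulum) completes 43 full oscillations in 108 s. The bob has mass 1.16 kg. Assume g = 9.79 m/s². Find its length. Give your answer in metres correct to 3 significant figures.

T = 108/43 = 2.512 s.
From T = 2π√(L/g), L = gT²/(4π²) = 9.79 × 2.512²/(4π²) = 1.56 m.

1.56 m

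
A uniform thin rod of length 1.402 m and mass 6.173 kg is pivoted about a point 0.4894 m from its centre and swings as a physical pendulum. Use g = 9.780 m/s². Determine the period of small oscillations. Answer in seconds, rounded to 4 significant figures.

For a physical pendulum T = 2π√(I/(mgd)), with d = 0.48940 m from pivot to centre of mass.
I_cm = mL²/12 = 6.173 × 1.402²/12 = 1.0111 kg·m²; I = I_cm + md² = 1.0111 + 6.173 × 0.48940² = 2.4896 kg·m².
T = 2π√(2.4896/(6.173 × 9.780 × 0.48940)) = 1.824 s.

1.824 s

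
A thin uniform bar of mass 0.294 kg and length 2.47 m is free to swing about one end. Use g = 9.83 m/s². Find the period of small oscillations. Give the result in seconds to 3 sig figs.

2.57 s

For a physical pendulum T = 2π√(I/(mgd)), with d = 1.235 m from pivot to centre of mass.
I_cm = mL²/12 = 0.294 × 2.47²/12 = 0.1495 kg·m²; I = I_cm + md² = 0.1495 + 0.294 × 1.235² = 0.5979 kg·m².
T = 2π√(0.5979/(0.294 × 9.83 × 1.235)) = 2.57 s.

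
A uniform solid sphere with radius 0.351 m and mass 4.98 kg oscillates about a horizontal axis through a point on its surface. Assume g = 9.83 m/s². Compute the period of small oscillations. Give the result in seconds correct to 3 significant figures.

1.40 s

I_cm = (2/5)mr² = 0.2454 kg·m². The pivot is at distance d = 0.351 m from the centre of mass.
By the parallel-axis theorem, I = I_cm + md² = 0.2454 + 0.6135 = 0.8590 kg·m².
T = 2π√(I/(mgd)) = 2π√(0.8590/(4.98 × 9.83 × 0.351)) = 1.40 s.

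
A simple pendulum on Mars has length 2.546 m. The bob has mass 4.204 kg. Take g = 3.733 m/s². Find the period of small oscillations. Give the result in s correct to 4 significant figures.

T = 2π√(L/g) = 2π√(2.546/3.733) = 2π × 0.82585 = 5.189 s.

5.189 s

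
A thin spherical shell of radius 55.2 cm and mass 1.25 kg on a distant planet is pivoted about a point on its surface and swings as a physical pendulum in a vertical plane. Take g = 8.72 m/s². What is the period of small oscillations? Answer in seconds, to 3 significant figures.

2.04 s

I_cm = (2/3)mr² = 0.2539 kg·m². The pivot is at distance d = 0.552 m from the centre of mass.
By the parallel-axis theorem, I = I_cm + md² = 0.2539 + 0.3809 = 0.6348 kg·m².
T = 2π√(I/(mgd)) = 2π√(0.6348/(1.25 × 8.72 × 0.552)) = 2.04 s.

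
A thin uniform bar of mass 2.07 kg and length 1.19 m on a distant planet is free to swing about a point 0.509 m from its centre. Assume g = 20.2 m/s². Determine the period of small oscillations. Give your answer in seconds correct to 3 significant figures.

1.20 s

For a physical pendulum T = 2π√(I/(mgd)), with d = 0.5090 m from pivot to centre of mass.
I_cm = mL²/12 = 2.07 × 1.19²/12 = 0.2443 kg·m²; I = I_cm + md² = 0.2443 + 2.07 × 0.5090² = 0.7806 kg·m².
T = 2π√(0.7806/(2.07 × 20.2 × 0.5090)) = 1.20 s.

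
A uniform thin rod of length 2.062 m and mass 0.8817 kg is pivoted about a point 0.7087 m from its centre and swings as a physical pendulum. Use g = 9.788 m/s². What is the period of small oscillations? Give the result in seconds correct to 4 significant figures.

For a physical pendulum T = 2π√(I/(mgd)), with d = 0.70870 m from pivot to centre of mass.
I_cm = mL²/12 = 0.8817 × 2.062²/12 = 0.31240 kg·m²; I = I_cm + md² = 0.31240 + 0.8817 × 0.70870² = 0.75524 kg·m².
T = 2π√(0.75524/(0.8817 × 9.788 × 0.70870)) = 2.208 s.

2.208 s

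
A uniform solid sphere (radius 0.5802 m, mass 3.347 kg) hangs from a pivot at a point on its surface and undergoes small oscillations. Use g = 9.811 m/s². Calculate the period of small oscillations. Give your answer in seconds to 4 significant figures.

1.808 s

I_cm = (2/5)mr² = 0.45068 kg·m². The pivot is at distance d = 0.5802 m from the centre of mass.
By the parallel-axis theorem, I = I_cm + md² = 0.45068 + 1.1267 = 1.5774 kg·m².
T = 2π√(I/(mgd)) = 2π√(1.5774/(3.347 × 9.811 × 0.5802)) = 1.808 s.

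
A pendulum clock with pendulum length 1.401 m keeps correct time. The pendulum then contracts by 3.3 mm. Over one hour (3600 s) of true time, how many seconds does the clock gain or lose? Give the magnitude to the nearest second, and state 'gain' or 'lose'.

gain 4 s

T ∝ √L, so T'/T = √(1.39770/1.401) = 0.998822.
In 3600 s of true time the clock registers 3600/0.998822 = 3604.2 s, so it gains 4 s.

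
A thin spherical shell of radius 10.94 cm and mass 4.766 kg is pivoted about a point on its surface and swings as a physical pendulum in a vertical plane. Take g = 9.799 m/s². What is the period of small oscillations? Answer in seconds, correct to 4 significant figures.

0.8571 s

I_cm = (2/3)mr² = 0.038027 kg·m². The pivot is at distance d = 0.1094 m from the centre of mass.
By the parallel-axis theorem, I = I_cm + md² = 0.038027 + 0.057041 = 0.095069 kg·m².
T = 2π√(I/(mgd)) = 2π√(0.095069/(4.766 × 9.799 × 0.1094)) = 0.8571 s.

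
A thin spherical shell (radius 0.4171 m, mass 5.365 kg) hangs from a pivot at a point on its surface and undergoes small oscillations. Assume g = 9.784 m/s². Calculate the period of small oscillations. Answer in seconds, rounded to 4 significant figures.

1.675 s

I_cm = (2/3)mr² = 0.62224 kg·m². The pivot is at distance d = 0.4171 m from the centre of mass.
By the parallel-axis theorem, I = I_cm + md² = 0.62224 + 0.93336 = 1.5556 kg·m².
T = 2π√(I/(mgd)) = 2π√(1.5556/(5.365 × 9.784 × 0.4171)) = 1.675 s.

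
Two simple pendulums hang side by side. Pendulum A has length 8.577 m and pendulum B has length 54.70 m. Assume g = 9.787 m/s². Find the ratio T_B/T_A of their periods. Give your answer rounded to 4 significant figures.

2.525

T ∝ √L, so T_B/T_A = √(L_B/L_A) = √(54.70/8.577) = 2.525.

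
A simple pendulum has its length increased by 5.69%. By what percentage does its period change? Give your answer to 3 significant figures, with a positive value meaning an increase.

T ∝ √L, so T'/T = √(1.057) = 1.028.
Percentage change in T = (1.028 − 1) × 100% = 2.81%.

2.81%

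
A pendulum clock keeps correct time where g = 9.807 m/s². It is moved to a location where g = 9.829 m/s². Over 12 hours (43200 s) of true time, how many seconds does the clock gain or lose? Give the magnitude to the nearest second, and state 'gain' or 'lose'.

The clock's period scales as T ∝ 1/√g, so T'/T = √(9.807/9.829) = 0.998880.
In 43200 s of true time the clock registers 43200/0.998880 = 43248.4 s, so it gains 48 s.

gain 48 s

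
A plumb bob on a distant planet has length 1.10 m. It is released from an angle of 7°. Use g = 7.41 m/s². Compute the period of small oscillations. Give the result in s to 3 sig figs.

T = 2π√(L/g) = 2π√(1.10/7.41) = 2π × 0.3853 = 2.42 s.

2.42 s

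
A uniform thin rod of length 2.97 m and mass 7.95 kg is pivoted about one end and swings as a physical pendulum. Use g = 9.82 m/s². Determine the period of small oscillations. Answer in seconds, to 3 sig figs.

2.82 s

For a physical pendulum T = 2π√(I/(mgd)), with d = 1.485 m from pivot to centre of mass.
I_cm = mL²/12 = 7.95 × 2.97²/12 = 5.844 kg·m²; I = I_cm + md² = 5.844 + 7.95 × 1.485² = 23.38 kg·m².
T = 2π√(23.38/(7.95 × 9.82 × 1.485)) = 2.82 s.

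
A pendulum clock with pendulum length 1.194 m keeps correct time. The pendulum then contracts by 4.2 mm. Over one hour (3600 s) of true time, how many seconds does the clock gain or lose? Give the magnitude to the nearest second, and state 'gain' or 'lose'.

T ∝ √L, so T'/T = √(1.18980/1.194) = 0.998240.
In 3600 s of true time the clock registers 3600/0.998240 = 3606.3 s, so it gains 6 s.

gain 6 s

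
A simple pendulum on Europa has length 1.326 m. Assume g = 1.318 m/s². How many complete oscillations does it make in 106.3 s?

16

T = 2π√(L/g) = 2π√(1.326/1.318) = 6.3022 s.
Number of complete oscillations = ⌊106.3/6.3022⌋ = ⌊16.867⌋ = 16.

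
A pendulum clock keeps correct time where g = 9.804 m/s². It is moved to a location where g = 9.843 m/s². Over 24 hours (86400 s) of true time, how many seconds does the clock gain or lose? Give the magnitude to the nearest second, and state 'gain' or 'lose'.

gain 172 s

The clock's period scales as T ∝ 1/√g, so T'/T = √(9.804/9.843) = 0.998017.
In 86400 s of true time the clock registers 86400/0.998017 = 86571.7 s, so it gains 172 s.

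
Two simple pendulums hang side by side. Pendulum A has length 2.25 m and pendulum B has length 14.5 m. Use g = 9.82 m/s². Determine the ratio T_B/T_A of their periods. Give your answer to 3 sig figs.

2.54

T ∝ √L, so T_B/T_A = √(L_B/L_A) = √(14.5/2.25) = 2.54.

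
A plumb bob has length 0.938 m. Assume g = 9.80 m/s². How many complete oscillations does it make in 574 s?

295

T = 2π√(L/g) = 2π√(0.938/9.80) = 1.944 s.
Number of complete oscillations = ⌊574/1.944⌋ = ⌊295.3⌋ = 295.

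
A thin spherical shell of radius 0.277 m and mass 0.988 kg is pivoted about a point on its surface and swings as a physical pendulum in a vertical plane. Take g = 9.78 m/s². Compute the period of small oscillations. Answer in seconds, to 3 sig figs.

1.37 s

I_cm = (2/3)mr² = 0.05054 kg·m². The pivot is at distance d = 0.277 m from the centre of mass.
By the parallel-axis theorem, I = I_cm + md² = 0.05054 + 0.07581 = 0.1263 kg·m².
T = 2π√(I/(mgd)) = 2π√(0.1263/(0.988 × 9.78 × 0.277)) = 1.37 s.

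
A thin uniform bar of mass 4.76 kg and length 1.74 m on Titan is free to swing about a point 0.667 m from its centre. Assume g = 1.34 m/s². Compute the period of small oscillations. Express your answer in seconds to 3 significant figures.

5.55 s

For a physical pendulum T = 2π√(I/(mgd)), with d = 0.6670 m from pivot to centre of mass.
I_cm = mL²/12 = 4.76 × 1.74²/12 = 1.201 kg·m²; I = I_cm + md² = 1.201 + 4.76 × 0.6670² = 3.319 kg·m².
T = 2π√(3.319/(4.76 × 1.34 × 0.6670)) = 5.55 s.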